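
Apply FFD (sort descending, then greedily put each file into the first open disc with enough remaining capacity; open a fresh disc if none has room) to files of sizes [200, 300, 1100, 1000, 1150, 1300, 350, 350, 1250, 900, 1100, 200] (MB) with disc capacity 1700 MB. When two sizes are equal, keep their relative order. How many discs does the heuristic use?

7

Sorted descending: 1300, 1250, 1150, 1100, 1100, 1000, 900, 350, 350, 300, 200, 200.
  1300 → disc 1 (new)  [load 1300/1700]
  1250 → disc 2 (new)  [load 1250/1700]
  1150 → disc 3 (new)  [load 1150/1700]
  1100 → disc 4 (new)  [load 1100/1700]
  1100 → disc 5 (new)  [load 1100/1700]
  1000 → disc 6 (new)  [load 1000/1700]
  900 → disc 7 (new)  [load 900/1700]
  350 → disc 1  [load 1650/1700]
  350 → disc 2  [load 1600/1700]
  300 → disc 3  [load 1450/1700]
  200 → disc 3  [load 1650/1700]
  200 → disc 4  [load 1300/1700]
7 discs opened.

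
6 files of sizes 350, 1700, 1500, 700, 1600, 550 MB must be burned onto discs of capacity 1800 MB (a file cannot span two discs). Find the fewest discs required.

Total = 1700 + 1600 + 1500 + 700 + 550 + 350 = 6400 MB.
Lower bound: ⌈6400/1800⌉ = 4 discs.
A packing using 4 discs:
  disc 1: 1700 = 1700
  disc 2: 1600 = 1600
  disc 3: 1500 = 1500
  disc 4: 700 + 550 + 350 = 1600
This matches the lower bound, so 4 is optimal.

4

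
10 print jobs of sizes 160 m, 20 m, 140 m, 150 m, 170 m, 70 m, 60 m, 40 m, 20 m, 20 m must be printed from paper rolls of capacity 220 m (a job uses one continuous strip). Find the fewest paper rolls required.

Total = 170 + 160 + 150 + 140 + 70 + 60 + 40 + 20 + 20 + 20 = 850 m.
Lower bound: ⌈850/220⌉ = 4 paper rolls.
A packing using 4 paper rolls:
  roll 1: 170 + 40 = 210
  roll 2: 160 + 60 = 220
  roll 3: 150 + 70 = 220
  roll 4: 140 + 20 + 20 + 20 = 200
This matches the lower bound, so 4 is optimal.

4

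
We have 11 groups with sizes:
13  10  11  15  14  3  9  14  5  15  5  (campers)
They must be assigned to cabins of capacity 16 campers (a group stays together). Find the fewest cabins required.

8

Total = 15 + 15 + 14 + 14 + 13 + 11 + 10 + 9 + 5 + 5 + 3 = 114 campers.
Lower bound: ⌈114/16⌉ = 8 cabins.
A packing using 8 cabins:
  cabin 1: 15 = 15
  cabin 2: 15 = 15
  cabin 3: 14 = 14
  cabin 4: 14 = 14
  cabin 5: 13 + 3 = 16
  cabin 6: 11 + 5 = 16
  cabin 7: 10 + 5 = 15
  cabin 8: 9 = 9
This matches the lower bound, so 8 is optimal.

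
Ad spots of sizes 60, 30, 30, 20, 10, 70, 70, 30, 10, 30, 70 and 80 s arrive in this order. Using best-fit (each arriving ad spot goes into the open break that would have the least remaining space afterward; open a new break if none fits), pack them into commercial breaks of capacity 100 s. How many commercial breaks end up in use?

  60 → break 1 (new)  [load 60/100]
  30 → break 1  [load 90/100]
  30 → break 2 (new)  [load 30/100]
  20 → break 2  [load 50/100]
  10 → break 1  [load 100/100]
  70 → break 3 (new)  [load 70/100]
  70 → break 4 (new)  [load 70/100]
  30 → break 3  [load 100/100]
  10 → break 4  [load 80/100]
  30 → break 2  [load 80/100]
  70 → break 5 (new)  [load 70/100]
  80 → break 6 (new)  [load 80/100]
6 commercial breaks opened.

6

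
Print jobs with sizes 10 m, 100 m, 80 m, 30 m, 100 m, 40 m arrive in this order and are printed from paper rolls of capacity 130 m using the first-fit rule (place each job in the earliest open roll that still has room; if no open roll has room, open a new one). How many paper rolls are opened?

4

  10 → roll 1 (new)  [load 10/130]
  100 → roll 1  [load 110/130]
  80 → roll 2 (new)  [load 80/130]
  30 → roll 2  [load 110/130]
  100 → roll 3 (new)  [load 100/130]
  40 → roll 4 (new)  [load 40/130]
4 paper rolls opened.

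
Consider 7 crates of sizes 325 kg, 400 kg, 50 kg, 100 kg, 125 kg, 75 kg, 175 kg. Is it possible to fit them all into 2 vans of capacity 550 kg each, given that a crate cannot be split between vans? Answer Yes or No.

No

Total = 1250 kg; ⌈1250/550⌉ = 3.
At least 3 vans are required, but only 2 are allowed.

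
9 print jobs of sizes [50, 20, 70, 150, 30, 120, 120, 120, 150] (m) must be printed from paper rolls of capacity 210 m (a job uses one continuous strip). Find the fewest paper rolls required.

5

Total = 150 + 150 + 120 + 120 + 120 + 70 + 50 + 30 + 20 = 830 m.
Lower bound: ⌈830/210⌉ = 4 paper rolls.
Also, 5 print jobs each exceed 105 m, and no two of those can share a roll, so at least 5 paper rolls are needed.
A packing using 5 paper rolls:
  roll 1: 150 + 50 = 200
  roll 2: 150 + 30 + 20 = 200
  roll 3: 120 + 70 = 190
  roll 4: 120 = 120
  roll 5: 120 = 120
This matches the lower bound, so 5 is optimal.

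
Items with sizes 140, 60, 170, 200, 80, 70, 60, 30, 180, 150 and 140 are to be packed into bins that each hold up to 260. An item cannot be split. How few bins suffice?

6

Total = 200 + 180 + 170 + 150 + 140 + 140 + 80 + 70 + 60 + 60 + 30 = 1280.
Lower bound: ⌈1280/260⌉ = 5 bins.
Also, 6 items each exceed 130, and no two of those can share a bin, so at least 6 bins are needed.
A packing using 6 bins:
  bin 1: 200 + 60 = 260
  bin 2: 180 + 80 = 260
  bin 3: 170 + 70 = 240
  bin 4: 150 + 60 + 30 = 240
  bin 5: 140 = 140
  bin 6: 140 = 140
This matches the lower bound, so 6 is optimal.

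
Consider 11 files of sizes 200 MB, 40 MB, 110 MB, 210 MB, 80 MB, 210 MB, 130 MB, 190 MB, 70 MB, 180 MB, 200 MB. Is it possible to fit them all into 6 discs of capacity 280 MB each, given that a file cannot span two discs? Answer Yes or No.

Total = 1620 MB; ⌈1620/280⌉ = 6.
The bound of 6 does not rule out 6, but exhaustive search shows no assignment into 6 discs of capacity 280 MB exists — the minimum is 7.

No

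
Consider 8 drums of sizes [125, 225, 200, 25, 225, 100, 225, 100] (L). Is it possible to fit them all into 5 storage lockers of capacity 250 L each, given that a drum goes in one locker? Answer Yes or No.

No

Total = 1225 L; ⌈1225/250⌉ = 5.
The bound of 5 does not rule out 5, but exhaustive search shows no assignment into 5 storage lockers of capacity 250 L exists — the minimum is 6.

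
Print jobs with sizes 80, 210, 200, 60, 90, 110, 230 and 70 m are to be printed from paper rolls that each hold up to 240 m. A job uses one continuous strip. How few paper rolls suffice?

5

Total = 230 + 210 + 200 + 110 + 90 + 80 + 70 + 60 = 1050 m.
Lower bound: ⌈1050/240⌉ = 5 paper rolls.
A packing using 5 paper rolls:
  roll 1: 230 = 230
  roll 2: 210 = 210
  roll 3: 200 = 200
  roll 4: 110 + 90 = 200
  roll 5: 80 + 70 + 60 = 210
This matches the lower bound, so 5 is optimal.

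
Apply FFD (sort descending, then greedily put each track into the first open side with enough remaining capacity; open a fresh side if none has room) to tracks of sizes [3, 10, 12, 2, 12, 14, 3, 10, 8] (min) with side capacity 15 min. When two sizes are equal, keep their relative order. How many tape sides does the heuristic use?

Sorted descending: 14, 12, 12, 10, 10, 8, 3, 3, 2.
  14 → side 1 (new)  [load 14/15]
  12 → side 2 (new)  [load 12/15]
  12 → side 3 (new)  [load 12/15]
  10 → side 4 (new)  [load 10/15]
  10 → side 5 (new)  [load 10/15]
  8 → side 6 (new)  [load 8/15]
  3 → side 2  [load 15/15]
  3 → side 3  [load 15/15]
  2 → side 4  [load 12/15]
6 tape sides opened.

6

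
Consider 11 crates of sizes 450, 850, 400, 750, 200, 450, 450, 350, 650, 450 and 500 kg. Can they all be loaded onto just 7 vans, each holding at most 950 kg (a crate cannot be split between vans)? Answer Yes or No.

Yes

A valid assignment using 7 vans:
  van 1: 850 = 850
  van 2: 750 + 200 = 950
  van 3: 650 = 650
  van 4: 500 + 450 = 950
  van 5: 450 + 450 = 900
  van 6: 450 + 400 = 850
  van 7: 350 = 350
Every load is within 950 kg, so 7 vans suffice.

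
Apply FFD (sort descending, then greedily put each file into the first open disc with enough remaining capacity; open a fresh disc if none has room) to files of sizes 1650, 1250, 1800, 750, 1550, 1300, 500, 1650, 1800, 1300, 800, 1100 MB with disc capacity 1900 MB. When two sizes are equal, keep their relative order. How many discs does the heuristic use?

10

Sorted descending: 1800, 1800, 1650, 1650, 1550, 1300, 1300, 1250, 1100, 800, 750, 500.
  1800 → disc 1 (new)  [load 1800/1900]
  1800 → disc 2 (new)  [load 1800/1900]
  1650 → disc 3 (new)  [load 1650/1900]
  1650 → disc 4 (new)  [load 1650/1900]
  1550 → disc 5 (new)  [load 1550/1900]
  1300 → disc 6 (new)  [load 1300/1900]
  1300 → disc 7 (new)  [load 1300/1900]
  1250 → disc 8 (new)  [load 1250/1900]
  1100 → disc 9 (new)  [load 1100/1900]
  800 → disc 9  [load 1900/1900]
  750 → disc 10 (new)  [load 750/1900]
  500 → disc 6  [load 1800/1900]
10 discs opened.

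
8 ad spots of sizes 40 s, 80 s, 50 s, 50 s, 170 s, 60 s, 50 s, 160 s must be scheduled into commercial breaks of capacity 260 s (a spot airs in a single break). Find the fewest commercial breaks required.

Total = 170 + 160 + 80 + 60 + 50 + 50 + 50 + 40 = 660 s.
Lower bound: ⌈660/260⌉ = 3 commercial breaks.
A packing using 3 commercial breaks:
  break 1: 170 + 80 = 250
  break 2: 160 + 60 + 40 = 260
  break 3: 50 + 50 + 50 = 150
This matches the lower bound, so 3 is optimal.

3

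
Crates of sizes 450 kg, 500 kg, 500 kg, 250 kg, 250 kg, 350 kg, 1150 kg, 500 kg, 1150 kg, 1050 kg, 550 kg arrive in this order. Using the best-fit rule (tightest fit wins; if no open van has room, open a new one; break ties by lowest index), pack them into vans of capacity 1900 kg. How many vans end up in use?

  450 → van 1 (new)  [load 450/1900]
  500 → van 1  [load 950/1900]
  500 → van 1  [load 1450/1900]
  250 → van 1  [load 1700/1900]
  250 → van 2 (new)  [load 250/1900]
  350 → van 2  [load 600/1900]
  1150 → van 2  [load 1750/1900]
  500 → van 3 (new)  [load 500/1900]
  1150 → van 3  [load 1650/1900]
  1050 → van 4 (new)  [load 1050/1900]
  550 → van 4  [load 1600/1900]
4 vans opened.

4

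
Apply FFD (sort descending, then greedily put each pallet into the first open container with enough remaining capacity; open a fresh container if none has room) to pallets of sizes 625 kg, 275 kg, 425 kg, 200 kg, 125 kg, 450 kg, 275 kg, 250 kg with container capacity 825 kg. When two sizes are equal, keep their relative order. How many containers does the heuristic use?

4

Sorted descending: 625, 450, 425, 275, 275, 250, 200, 125.
  625 → container 1 (new)  [load 625/825]
  450 → container 2 (new)  [load 450/825]
  425 → container 3 (new)  [load 425/825]
  275 → container 2  [load 725/825]
  275 → container 3  [load 700/825]
  250 → container 4 (new)  [load 250/825]
  200 → container 1  [load 825/825]
  125 → container 3  [load 825/825]
4 containers opened.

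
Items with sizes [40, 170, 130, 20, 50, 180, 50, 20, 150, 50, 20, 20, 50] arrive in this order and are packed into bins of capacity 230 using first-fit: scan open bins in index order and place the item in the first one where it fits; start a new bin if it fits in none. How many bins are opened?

5

  40 → bin 1 (new)  [load 40/230]
  170 → bin 1  [load 210/230]
  130 → bin 2 (new)  [load 130/230]
  20 → bin 1  [load 230/230]
  50 → bin 2  [load 180/230]
  180 → bin 3 (new)  [load 180/230]
  50 → bin 2  [load 230/230]
  20 → bin 3  [load 200/230]
  150 → bin 4 (new)  [load 150/230]
  50 → bin 4  [load 200/230]
  20 → bin 3  [load 220/230]
  20 → bin 4  [load 220/230]
  50 → bin 5 (new)  [load 50/230]
5 bins opened.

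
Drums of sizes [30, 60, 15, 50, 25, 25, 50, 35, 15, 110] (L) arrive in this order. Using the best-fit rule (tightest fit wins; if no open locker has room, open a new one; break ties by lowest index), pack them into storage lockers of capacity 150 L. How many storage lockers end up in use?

3

  30 → locker 1 (new)  [load 30/150]
  60 → locker 1  [load 90/150]
  15 → locker 1  [load 105/150]
  50 → locker 2 (new)  [load 50/150]
  25 → locker 1  [load 130/150]
  25 → locker 2  [load 75/150]
  50 → locker 2  [load 125/150]
  35 → locker 3 (new)  [load 35/150]
  15 → locker 1  [load 145/150]
  110 → locker 3  [load 145/150]
3 storage lockers opened.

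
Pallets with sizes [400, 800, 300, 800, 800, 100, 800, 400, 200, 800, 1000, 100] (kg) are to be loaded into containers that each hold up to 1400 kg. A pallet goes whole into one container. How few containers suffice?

6

Total = 1000 + 800 + 800 + 800 + 800 + 800 + 400 + 400 + 300 + 200 + 100 + 100 = 6500 kg.
Lower bound: ⌈6500/1400⌉ = 5 containers.
Also, 6 pallets each exceed 700 kg, and no two of those can share a container, so at least 6 containers are needed.
A packing using 6 containers:
  container 1: 1000 + 400 = 1400
  container 2: 800 + 400 + 200 = 1400
  container 3: 800 + 300 + 100 + 100 = 1300
  container 4: 800 = 800
  container 5: 800 = 800
  container 6: 800 = 800
This matches the lower bound, so 6 is optimal.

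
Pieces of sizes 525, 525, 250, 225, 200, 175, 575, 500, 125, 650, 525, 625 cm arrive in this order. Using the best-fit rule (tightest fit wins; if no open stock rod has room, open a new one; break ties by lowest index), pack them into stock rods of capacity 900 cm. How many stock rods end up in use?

  525 → stock rod 1 (new)  [load 525/900]
  525 → stock rod 2 (new)  [load 525/900]
  250 → stock rod 1  [load 775/900]
  225 → stock rod 2  [load 750/900]
  200 → stock rod 3 (new)  [load 200/900]
  175 → stock rod 3  [load 375/900]
  575 → stock rod 4 (new)  [load 575/900]
  500 → stock rod 3  [load 875/900]
  125 → stock rod 1  [load 900/900]
  650 → stock rod 5 (new)  [load 650/900]
  525 → stock rod 6 (new)  [load 525/900]
  625 → stock rod 7 (new)  [load 625/900]
7 stock rods opened.

7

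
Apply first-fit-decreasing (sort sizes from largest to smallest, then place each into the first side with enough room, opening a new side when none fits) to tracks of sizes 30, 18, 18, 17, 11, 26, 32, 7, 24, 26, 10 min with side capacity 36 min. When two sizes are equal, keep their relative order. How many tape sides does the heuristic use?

Sorted descending: 32, 30, 26, 26, 24, 18, 18, 17, 11, 10, 7.
  32 → side 1 (new)  [load 32/36]
  30 → side 2 (new)  [load 30/36]
  26 → side 3 (new)  [load 26/36]
  26 → side 4 (new)  [load 26/36]
  24 → side 5 (new)  [load 24/36]
  18 → side 6 (new)  [load 18/36]
  18 → side 6  [load 36/36]
  17 → side 7 (new)  [load 17/36]
  11 → side 5  [load 35/36]
  10 → side 3  [load 36/36]
  7 → side 4  [load 33/36]
7 tape sides opened.

7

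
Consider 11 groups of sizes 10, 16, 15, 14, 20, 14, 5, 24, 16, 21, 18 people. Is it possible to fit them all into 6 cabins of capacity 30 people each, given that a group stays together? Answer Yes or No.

No

Total = 173 people; ⌈173/30⌉ = 6.
The bound of 6 does not rule out 6, but exhaustive search shows no assignment into 6 cabins of capacity 30 people exists — the minimum is 7.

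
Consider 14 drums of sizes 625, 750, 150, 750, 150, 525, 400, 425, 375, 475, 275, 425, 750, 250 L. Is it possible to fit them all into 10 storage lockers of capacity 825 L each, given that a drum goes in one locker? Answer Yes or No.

Yes

A valid assignment using 9 storage lockers:
  locker 1: 750 = 750
  locker 2: 750 = 750
  locker 3: 750 = 750
  locker 4: 625 + 150 = 775
  locker 5: 525 + 275 = 800
  locker 6: 475 + 250 = 725
  locker 7: 425 + 400 = 825
  locker 8: 425 + 375 = 800
  locker 9: 150 = 150
That uses only 9 ≤ 10, so 10 storage lockers are enough.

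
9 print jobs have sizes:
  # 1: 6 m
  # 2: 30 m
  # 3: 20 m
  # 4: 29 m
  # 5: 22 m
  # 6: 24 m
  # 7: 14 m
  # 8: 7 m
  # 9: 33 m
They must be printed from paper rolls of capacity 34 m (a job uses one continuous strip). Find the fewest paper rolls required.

Total = 33 + 30 + 29 + 24 + 22 + 20 + 14 + 7 + 6 = 185 m.
Lower bound: ⌈185/34⌉ = 6 paper rolls.
A packing using 6 paper rolls:
  roll 1: 33 = 33
  roll 2: 30 = 30
  roll 3: 29 = 29
  roll 4: 24 + 7 = 31
  roll 5: 22 + 6 = 28
  roll 6: 20 + 14 = 34
This matches the lower bound, so 6 is optimal.

6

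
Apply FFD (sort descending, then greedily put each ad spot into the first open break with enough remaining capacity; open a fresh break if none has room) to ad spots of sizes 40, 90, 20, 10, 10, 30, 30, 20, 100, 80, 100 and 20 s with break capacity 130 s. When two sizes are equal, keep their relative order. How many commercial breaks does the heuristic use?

5

Sorted descending: 100, 100, 90, 80, 40, 30, 30, 20, 20, 20, 10, 10.
  100 → break 1 (new)  [load 100/130]
  100 → break 2 (new)  [load 100/130]
  90 → break 3 (new)  [load 90/130]
  80 → break 4 (new)  [load 80/130]
  40 → break 3  [load 130/130]
  30 → break 1  [load 130/130]
  30 → break 2  [load 130/130]
  20 → break 4  [load 100/130]
  20 → break 4  [load 120/130]
  20 → break 5 (new)  [load 20/130]
  10 → break 4  [load 130/130]
  10 → break 5  [load 30/130]
5 commercial breaks opened.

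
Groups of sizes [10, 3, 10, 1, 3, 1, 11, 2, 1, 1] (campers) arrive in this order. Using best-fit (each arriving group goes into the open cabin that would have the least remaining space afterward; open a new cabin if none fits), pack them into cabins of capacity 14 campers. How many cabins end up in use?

4

  10 → cabin 1 (new)  [load 10/14]
  3 → cabin 1  [load 13/14]
  10 → cabin 2 (new)  [load 10/14]
  1 → cabin 1  [load 14/14]
  3 → cabin 2  [load 13/14]
  1 → cabin 2  [load 14/14]
  11 → cabin 3 (new)  [load 11/14]
  2 → cabin 3  [load 13/14]
  1 → cabin 3  [load 14/14]
  1 → cabin 4 (new)  [load 1/14]
4 cabins opened.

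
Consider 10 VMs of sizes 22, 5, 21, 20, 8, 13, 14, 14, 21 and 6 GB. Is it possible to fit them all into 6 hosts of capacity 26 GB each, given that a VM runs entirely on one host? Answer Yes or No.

No

Total = 144 GB; ⌈144/26⌉ = 6.
The bound of 6 does not rule out 6, but exhaustive search shows no assignment into 6 hosts of capacity 26 GB exists — the minimum is 7.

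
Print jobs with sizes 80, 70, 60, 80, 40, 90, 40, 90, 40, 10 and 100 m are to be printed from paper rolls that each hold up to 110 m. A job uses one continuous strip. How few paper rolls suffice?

8

Total = 100 + 90 + 90 + 80 + 80 + 70 + 60 + 40 + 40 + 40 + 10 = 700 m.
Lower bound: ⌈700/110⌉ = 7 paper rolls.
A packing using 8 paper rolls:
  roll 1: 100 + 10 = 110
  roll 2: 90 = 90
  roll 3: 90 = 90
  roll 4: 80 = 80
  roll 5: 80 = 80
  roll 6: 70 + 40 = 110
  roll 7: 60 + 40 = 100
  roll 8: 40 = 40
No arrangement into 7 paper rolls stays within capacity, so 8 is optimal.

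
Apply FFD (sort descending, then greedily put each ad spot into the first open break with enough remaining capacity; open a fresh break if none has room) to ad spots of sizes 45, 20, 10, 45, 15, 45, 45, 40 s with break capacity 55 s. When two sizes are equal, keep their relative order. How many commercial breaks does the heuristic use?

6

Sorted descending: 45, 45, 45, 45, 40, 20, 15, 10.
  45 → break 1 (new)  [load 45/55]
  45 → break 2 (new)  [load 45/55]
  45 → break 3 (new)  [load 45/55]
  45 → break 4 (new)  [load 45/55]
  40 → break 5 (new)  [load 40/55]
  20 → break 6 (new)  [load 20/55]
  15 → break 5  [load 55/55]
  10 → break 1  [load 55/55]
6 commercial breaks opened.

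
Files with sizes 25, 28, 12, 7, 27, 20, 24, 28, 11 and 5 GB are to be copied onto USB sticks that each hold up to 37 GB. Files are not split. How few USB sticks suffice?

Total = 28 + 28 + 27 + 25 + 24 + 20 + 12 + 11 + 7 + 5 = 187 GB.
Lower bound: ⌈187/37⌉ = 6 USB sticks.
A packing using 6 USB sticks:
  USB stick 1: 28 + 7 = 35
  USB stick 2: 28 + 5 = 33
  USB stick 3: 27 = 27
  USB stick 4: 25 + 12 = 37
  USB stick 5: 24 + 11 = 35
  USB stick 6: 20 = 20
This matches the lower bound, so 6 is optimal.

6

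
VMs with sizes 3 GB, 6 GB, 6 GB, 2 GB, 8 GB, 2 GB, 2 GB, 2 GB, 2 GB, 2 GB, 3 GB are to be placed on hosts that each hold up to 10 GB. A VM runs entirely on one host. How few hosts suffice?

Total = 8 + 6 + 6 + 3 + 3 + 2 + 2 + 2 + 2 + 2 + 2 = 38 GB.
Lower bound: ⌈38/10⌉ = 4 hosts.
A packing using 4 hosts:
  host 1: 8 + 2 = 10
  host 2: 6 + 3 = 9
  host 3: 6 + 3 = 9
  host 4: 2 + 2 + 2 + 2 + 2 = 10
This matches the lower bound, so 4 is optimal.

4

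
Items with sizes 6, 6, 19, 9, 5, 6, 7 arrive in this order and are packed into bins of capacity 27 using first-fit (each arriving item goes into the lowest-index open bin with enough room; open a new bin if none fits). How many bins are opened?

3

  6 → bin 1 (new)  [load 6/27]
  6 → bin 1  [load 12/27]
  19 → bin 2 (new)  [load 19/27]
  9 → bin 1  [load 21/27]
  5 → bin 1  [load 26/27]
  6 → bin 2  [load 25/27]
  7 → bin 3 (new)  [load 7/27]
3 bins opened.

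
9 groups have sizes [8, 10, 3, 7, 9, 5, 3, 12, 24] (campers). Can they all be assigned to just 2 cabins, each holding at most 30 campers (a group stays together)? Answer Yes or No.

Total = 81 campers; ⌈81/30⌉ = 3.
At least 3 cabins are required, but only 2 are allowed.

No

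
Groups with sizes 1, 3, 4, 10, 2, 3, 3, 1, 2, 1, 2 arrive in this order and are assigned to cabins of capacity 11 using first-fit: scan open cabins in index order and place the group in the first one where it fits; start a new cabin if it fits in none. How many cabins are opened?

3

  1 → cabin 1 (new)  [load 1/11]
  3 → cabin 1  [load 4/11]
  4 → cabin 1  [load 8/11]
  10 → cabin 2 (new)  [load 10/11]
  2 → cabin 1  [load 10/11]
  3 → cabin 3 (new)  [load 3/11]
  3 → cabin 3  [load 6/11]
  1 → cabin 1  [load 11/11]
  2 → cabin 3  [load 8/11]
  1 → cabin 2  [load 11/11]
  2 → cabin 3  [load 10/11]
3 cabins opened.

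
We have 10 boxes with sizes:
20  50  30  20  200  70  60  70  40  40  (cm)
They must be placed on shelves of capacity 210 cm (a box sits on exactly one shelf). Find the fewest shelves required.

Total = 200 + 70 + 70 + 60 + 50 + 40 + 40 + 30 + 20 + 20 = 600 cm.
Lower bound: ⌈600/210⌉ = 3 shelves.
A packing using 3 shelves:
  shelf 1: 200 = 200
  shelf 2: 70 + 70 + 60 = 200
  shelf 3: 50 + 40 + 40 + 30 + 20 + 20 = 200
This matches the lower bound, so 3 is optimal.

3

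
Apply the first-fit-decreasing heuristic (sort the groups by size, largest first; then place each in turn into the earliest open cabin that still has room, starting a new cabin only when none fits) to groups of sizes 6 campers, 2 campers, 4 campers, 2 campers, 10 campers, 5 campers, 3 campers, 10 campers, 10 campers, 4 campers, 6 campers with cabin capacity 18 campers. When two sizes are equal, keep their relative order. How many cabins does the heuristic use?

Sorted descending: 10, 10, 10, 6, 6, 5, 4, 4, 3, 2, 2.
  10 → cabin 1 (new)  [load 10/18]
  10 → cabin 2 (new)  [load 10/18]
  10 → cabin 3 (new)  [load 10/18]
  6 → cabin 1  [load 16/18]
  6 → cabin 2  [load 16/18]
  5 → cabin 3  [load 15/18]
  4 → cabin 4 (new)  [load 4/18]
  4 → cabin 4  [load 8/18]
  3 → cabin 3  [load 18/18]
  2 → cabin 1  [load 18/18]
  2 → cabin 2  [load 18/18]
4 cabins opened.

4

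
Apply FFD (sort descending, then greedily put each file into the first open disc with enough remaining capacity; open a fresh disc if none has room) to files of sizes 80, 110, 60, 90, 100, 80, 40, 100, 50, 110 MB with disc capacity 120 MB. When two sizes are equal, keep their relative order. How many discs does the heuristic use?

Sorted descending: 110, 110, 100, 100, 90, 80, 80, 60, 50, 40.
  110 → disc 1 (new)  [load 110/120]
  110 → disc 2 (new)  [load 110/120]
  100 → disc 3 (new)  [load 100/120]
  100 → disc 4 (new)  [load 100/120]
  90 → disc 5 (new)  [load 90/120]
  80 → disc 6 (new)  [load 80/120]
  80 → disc 7 (new)  [load 80/120]
  60 → disc 8 (new)  [load 60/120]
  50 → disc 8  [load 110/120]
  40 → disc 6  [load 120/120]
8 discs opened.

8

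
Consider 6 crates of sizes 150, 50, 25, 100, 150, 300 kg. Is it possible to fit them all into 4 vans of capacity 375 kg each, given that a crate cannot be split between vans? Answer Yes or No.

Yes

A valid assignment using 3 vans:
  van 1: 300 + 50 + 25 = 375
  van 2: 150 + 150 = 300
  van 3: 100 = 100
That uses only 3 ≤ 4, so 4 vans are enough.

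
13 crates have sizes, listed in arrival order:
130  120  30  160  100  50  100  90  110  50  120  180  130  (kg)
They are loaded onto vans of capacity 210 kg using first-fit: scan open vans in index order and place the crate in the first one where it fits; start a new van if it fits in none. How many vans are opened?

8

  130 → van 1 (new)  [load 130/210]
  120 → van 2 (new)  [load 120/210]
  30 → van 1  [load 160/210]
  160 → van 3 (new)  [load 160/210]
  100 → van 4 (new)  [load 100/210]
  50 → van 1  [load 210/210]
  100 → van 4  [load 200/210]
  90 → van 2  [load 210/210]
  110 → van 5 (new)  [load 110/210]
  50 → van 3  [load 210/210]
  120 → van 6 (new)  [load 120/210]
  180 → van 7 (new)  [load 180/210]
  130 → van 8 (new)  [load 130/210]
8 vans opened.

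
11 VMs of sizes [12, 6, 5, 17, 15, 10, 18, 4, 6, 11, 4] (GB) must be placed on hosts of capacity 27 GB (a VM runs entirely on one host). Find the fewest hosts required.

Total = 18 + 17 + 15 + 12 + 11 + 10 + 6 + 6 + 5 + 4 + 4 = 108 GB.
Lower bound: ⌈108/27⌉ = 4 hosts.
A packing using 4 hosts:
  host 1: 18 + 5 + 4 = 27
  host 2: 17 + 10 = 27
  host 3: 15 + 12 = 27
  host 4: 11 + 6 + 6 + 4 = 27
This matches the lower bound, so 4 is optimal.

4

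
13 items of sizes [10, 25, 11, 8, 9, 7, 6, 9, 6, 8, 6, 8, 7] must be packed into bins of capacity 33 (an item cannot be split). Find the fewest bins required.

Total = 25 + 11 + 10 + 9 + 9 + 8 + 8 + 8 + 7 + 7 + 6 + 6 + 6 = 120.
Lower bound: ⌈120/33⌉ = 4 bins.
A packing using 4 bins:
  bin 1: 25 + 8 = 33
  bin 2: 11 + 10 + 9 = 30
  bin 3: 9 + 8 + 8 + 7 = 32
  bin 4: 7 + 6 + 6 + 6 = 25
This matches the lower bound, so 4 is optimal.

4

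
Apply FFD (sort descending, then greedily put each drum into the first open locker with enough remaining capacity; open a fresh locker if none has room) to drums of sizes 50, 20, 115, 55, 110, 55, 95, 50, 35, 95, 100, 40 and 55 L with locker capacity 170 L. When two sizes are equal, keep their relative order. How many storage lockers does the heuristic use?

6

Sorted descending: 115, 110, 100, 95, 95, 55, 55, 55, 50, 50, 40, 35, 20.
  115 → locker 1 (new)  [load 115/170]
  110 → locker 2 (new)  [load 110/170]
  100 → locker 3 (new)  [load 100/170]
  95 → locker 4 (new)  [load 95/170]
  95 → locker 5 (new)  [load 95/170]
  55 → locker 1  [load 170/170]
  55 → locker 2  [load 165/170]
  55 → locker 3  [load 155/170]
  50 → locker 4  [load 145/170]
  50 → locker 5  [load 145/170]
  40 → locker 6 (new)  [load 40/170]
  35 → locker 6  [load 75/170]
  20 → locker 4  [load 165/170]
6 storage lockers opened.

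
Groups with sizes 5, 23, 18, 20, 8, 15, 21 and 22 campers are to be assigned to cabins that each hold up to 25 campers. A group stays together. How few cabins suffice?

6

Total = 23 + 22 + 21 + 20 + 18 + 15 + 8 + 5 = 132 campers.
Lower bound: ⌈132/25⌉ = 6 cabins.
A packing using 6 cabins:
  cabin 1: 23 = 23
  cabin 2: 22 = 22
  cabin 3: 21 = 21
  cabin 4: 20 + 5 = 25
  cabin 5: 18 = 18
  cabin 6: 15 + 8 = 23
This matches the lower bound, so 6 is optimal.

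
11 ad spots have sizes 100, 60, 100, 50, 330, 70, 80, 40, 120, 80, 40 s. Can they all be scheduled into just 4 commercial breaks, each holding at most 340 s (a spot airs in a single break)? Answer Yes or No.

A valid assignment using 4 commercial breaks:
  break 1: 330 = 330
  break 2: 120 + 100 + 100 = 320
  break 3: 80 + 80 + 70 + 60 + 50 = 340
  break 4: 40 + 40 = 80
Every load is within 340 s, so 4 commercial breaks suffice.

Yes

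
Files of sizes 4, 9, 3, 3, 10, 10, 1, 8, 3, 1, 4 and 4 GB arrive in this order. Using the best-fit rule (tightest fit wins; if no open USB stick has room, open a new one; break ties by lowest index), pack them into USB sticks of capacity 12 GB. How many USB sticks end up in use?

  4 → USB stick 1 (new)  [load 4/12]
  9 → USB stick 2 (new)  [load 9/12]
  3 → USB stick 2  [load 12/12]
  3 → USB stick 1  [load 7/12]
  10 → USB stick 3 (new)  [load 10/12]
  10 → USB stick 4 (new)  [load 10/12]
  1 → USB stick 3  [load 11/12]
  8 → USB stick 5 (new)  [load 8/12]
  3 → USB stick 5  [load 11/12]
  1 → USB stick 3  [load 12/12]
  4 → USB stick 1  [load 11/12]
  4 → USB stick 6 (new)  [load 4/12]
6 USB sticks opened.

6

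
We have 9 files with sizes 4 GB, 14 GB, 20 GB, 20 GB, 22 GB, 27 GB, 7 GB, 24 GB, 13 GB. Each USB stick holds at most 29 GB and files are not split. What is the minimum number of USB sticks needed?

6

Total = 27 + 24 + 22 + 20 + 20 + 14 + 13 + 7 + 4 = 151 GB.
Lower bound: ⌈151/29⌉ = 6 USB sticks.
A packing using 6 USB sticks:
  USB stick 1: 27 = 27
  USB stick 2: 24 + 4 = 28
  USB stick 3: 22 + 7 = 29
  USB stick 4: 20 = 20
  USB stick 5: 20 = 20
  USB stick 6: 14 + 13 = 27
This matches the lower bound, so 6 is optimal.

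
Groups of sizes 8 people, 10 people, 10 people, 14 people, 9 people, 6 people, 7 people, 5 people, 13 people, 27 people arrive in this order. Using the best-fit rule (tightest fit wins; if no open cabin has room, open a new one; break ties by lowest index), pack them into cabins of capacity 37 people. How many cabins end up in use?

4

  8 → cabin 1 (new)  [load 8/37]
  10 → cabin 1  [load 18/37]
  10 → cabin 1  [load 28/37]
  14 → cabin 2 (new)  [load 14/37]
  9 → cabin 1  [load 37/37]
  6 → cabin 2  [load 20/37]
  7 → cabin 2  [load 27/37]
  5 → cabin 2  [load 32/37]
  13 → cabin 3 (new)  [load 13/37]
  27 → cabin 4 (new)  [load 27/37]
4 cabins opened.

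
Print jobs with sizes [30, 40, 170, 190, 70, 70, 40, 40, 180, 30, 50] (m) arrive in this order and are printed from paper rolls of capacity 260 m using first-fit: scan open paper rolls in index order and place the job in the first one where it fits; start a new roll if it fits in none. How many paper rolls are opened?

  30 → roll 1 (new)  [load 30/260]
  40 → roll 1  [load 70/260]
  170 → roll 1  [load 240/260]
  190 → roll 2 (new)  [load 190/260]
  70 → roll 2  [load 260/260]
  70 → roll 3 (new)  [load 70/260]
  40 → roll 3  [load 110/260]
  40 → roll 3  [load 150/260]
  180 → roll 4 (new)  [load 180/260]
  30 → roll 3  [load 180/260]
  50 → roll 3  [load 230/260]
4 paper rolls opened.

4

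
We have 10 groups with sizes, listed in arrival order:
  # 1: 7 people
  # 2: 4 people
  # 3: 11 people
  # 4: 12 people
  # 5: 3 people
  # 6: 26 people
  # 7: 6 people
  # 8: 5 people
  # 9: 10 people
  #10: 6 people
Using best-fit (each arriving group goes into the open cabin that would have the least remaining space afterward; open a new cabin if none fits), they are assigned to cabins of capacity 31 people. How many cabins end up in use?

3

  7 → cabin 1 (new)  [load 7/31]
  4 → cabin 1  [load 11/31]
  11 → cabin 1  [load 22/31]
  12 → cabin 2 (new)  [load 12/31]
  3 → cabin 1  [load 25/31]
  26 → cabin 3 (new)  [load 26/31]
  6 → cabin 1  [load 31/31]
  5 → cabin 3  [load 31/31]
  10 → cabin 2  [load 22/31]
  6 → cabin 2  [load 28/31]
3 cabins opened.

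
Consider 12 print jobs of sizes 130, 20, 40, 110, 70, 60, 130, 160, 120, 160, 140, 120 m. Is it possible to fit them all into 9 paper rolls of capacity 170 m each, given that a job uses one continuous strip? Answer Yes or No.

Yes

A valid assignment using 9 paper rolls:
  roll 1: 160 = 160
  roll 2: 160 = 160
  roll 3: 140 + 20 = 160
  roll 4: 130 + 40 = 170
  roll 5: 130 = 130
  roll 6: 120 = 120
  roll 7: 120 = 120
  roll 8: 110 + 60 = 170
  roll 9: 70 = 70
Every load is within 170 m, so 9 paper rolls suffice.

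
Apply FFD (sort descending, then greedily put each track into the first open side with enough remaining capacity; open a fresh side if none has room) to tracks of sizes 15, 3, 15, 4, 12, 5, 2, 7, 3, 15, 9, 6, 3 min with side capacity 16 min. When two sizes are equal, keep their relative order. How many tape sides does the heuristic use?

7

Sorted descending: 15, 15, 15, 12, 9, 7, 6, 5, 4, 3, 3, 3, 2.
  15 → side 1 (new)  [load 15/16]
  15 → side 2 (new)  [load 15/16]
  15 → side 3 (new)  [load 15/16]
  12 → side 4 (new)  [load 12/16]
  9 → side 5 (new)  [load 9/16]
  7 → side 5  [load 16/16]
  6 → side 6 (new)  [load 6/16]
  5 → side 6  [load 11/16]
  4 → side 4  [load 16/16]
  3 → side 6  [load 14/16]
  3 → side 7 (new)  [load 3/16]
  3 → side 7  [load 6/16]
  2 → side 6  [load 16/16]
7 tape sides opened.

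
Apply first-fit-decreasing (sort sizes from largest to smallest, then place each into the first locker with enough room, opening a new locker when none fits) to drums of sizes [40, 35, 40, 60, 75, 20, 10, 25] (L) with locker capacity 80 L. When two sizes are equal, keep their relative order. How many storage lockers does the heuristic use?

Sorted descending: 75, 60, 40, 40, 35, 25, 20, 10.
  75 → locker 1 (new)  [load 75/80]
  60 → locker 2 (new)  [load 60/80]
  40 → locker 3 (new)  [load 40/80]
  40 → locker 3  [load 80/80]
  35 → locker 4 (new)  [load 35/80]
  25 → locker 4  [load 60/80]
  20 → locker 2  [load 80/80]
  10 → locker 4  [load 70/80]
4 storage lockers opened.

4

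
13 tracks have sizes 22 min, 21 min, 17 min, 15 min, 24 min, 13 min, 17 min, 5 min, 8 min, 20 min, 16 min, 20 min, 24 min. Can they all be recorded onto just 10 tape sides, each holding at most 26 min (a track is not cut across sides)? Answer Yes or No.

Total = 222 min; ⌈222/26⌉ = 9.
10 tracks each exceed half the capacity and cannot share a side, forcing at least 10 tape sides.
The bound of 10 does not rule out 10, but exhaustive search shows no assignment into 10 tape sides of capacity 26 min exists — the minimum is 11.

No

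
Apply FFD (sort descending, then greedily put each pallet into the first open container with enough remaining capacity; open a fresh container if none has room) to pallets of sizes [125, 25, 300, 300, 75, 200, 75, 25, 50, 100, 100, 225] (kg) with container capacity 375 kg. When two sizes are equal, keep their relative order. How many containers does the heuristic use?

5

Sorted descending: 300, 300, 225, 200, 125, 100, 100, 75, 75, 50, 25, 25.
  300 → container 1 (new)  [load 300/375]
  300 → container 2 (new)  [load 300/375]
  225 → container 3 (new)  [load 225/375]
  200 → container 4 (new)  [load 200/375]
  125 → container 3  [load 350/375]
  100 → container 4  [load 300/375]
  100 → container 5 (new)  [load 100/375]
  75 → container 1  [load 375/375]
  75 → container 2  [load 375/375]
  50 → container 4  [load 350/375]
  25 → container 3  [load 375/375]
  25 → container 4  [load 375/375]
5 containers opened.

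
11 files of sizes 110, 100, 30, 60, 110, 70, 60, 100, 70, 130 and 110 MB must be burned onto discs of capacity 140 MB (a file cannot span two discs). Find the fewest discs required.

8

Total = 130 + 110 + 110 + 110 + 100 + 100 + 70 + 70 + 60 + 60 + 30 = 950 MB.
Lower bound: ⌈950/140⌉ = 7 discs.
A packing using 8 discs:
  disc 1: 130 = 130
  disc 2: 110 + 30 = 140
  disc 3: 110 = 110
  disc 4: 110 = 110
  disc 5: 100 = 100
  disc 6: 100 = 100
  disc 7: 70 + 70 = 140
  disc 8: 60 + 60 = 120
No arrangement into 7 discs stays within capacity, so 8 is optimal.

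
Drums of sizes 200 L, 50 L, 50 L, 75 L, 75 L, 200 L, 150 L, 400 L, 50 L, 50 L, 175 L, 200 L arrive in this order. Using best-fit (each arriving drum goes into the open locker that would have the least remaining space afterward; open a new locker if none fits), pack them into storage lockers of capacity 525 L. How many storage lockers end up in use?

4

  200 → locker 1 (new)  [load 200/525]
  50 → locker 1  [load 250/525]
  50 → locker 1  [load 300/525]
  75 → locker 1  [load 375/525]
  75 → locker 1  [load 450/525]
  200 → locker 2 (new)  [load 200/525]
  150 → locker 2  [load 350/525]
  400 → locker 3 (new)  [load 400/525]
  50 → locker 1  [load 500/525]
  50 → locker 3  [load 450/525]
  175 → locker 2  [load 525/525]
  200 → locker 4 (new)  [load 200/525]
4 storage lockers opened.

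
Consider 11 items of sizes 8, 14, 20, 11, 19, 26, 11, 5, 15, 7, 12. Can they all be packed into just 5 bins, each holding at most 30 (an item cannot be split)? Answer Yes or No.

Total = 148; ⌈148/30⌉ = 5.
The bound of 5 does not rule out 5, but exhaustive search shows no assignment into 5 bins of capacity 30 exists — the minimum is 6.

No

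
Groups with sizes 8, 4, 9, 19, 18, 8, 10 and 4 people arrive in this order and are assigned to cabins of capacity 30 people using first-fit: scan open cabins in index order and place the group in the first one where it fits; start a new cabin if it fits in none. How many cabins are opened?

  8 → cabin 1 (new)  [load 8/30]
  4 → cabin 1  [load 12/30]
  9 → cabin 1  [load 21/30]
  19 → cabin 2 (new)  [load 19/30]
  18 → cabin 3 (new)  [load 18/30]
  8 → cabin 1  [load 29/30]
  10 → cabin 2  [load 29/30]
  4 → cabin 3  [load 22/30]
3 cabins opened.

3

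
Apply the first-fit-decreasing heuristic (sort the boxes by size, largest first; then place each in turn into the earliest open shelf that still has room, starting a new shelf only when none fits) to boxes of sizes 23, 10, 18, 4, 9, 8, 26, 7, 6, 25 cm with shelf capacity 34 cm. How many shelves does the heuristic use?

5

Sorted descending: 26, 25, 23, 18, 10, 9, 8, 7, 6, 4.
  26 → shelf 1 (new)  [load 26/34]
  25 → shelf 2 (new)  [load 25/34]
  23 → shelf 3 (new)  [load 23/34]
  18 → shelf 4 (new)  [load 18/34]
  10 → shelf 3  [load 33/34]
  9 → shelf 2  [load 34/34]
  8 → shelf 1  [load 34/34]
  7 → shelf 4  [load 25/34]
  6 → shelf 4  [load 31/34]
  4 → shelf 5 (new)  [load 4/34]
5 shelves opened.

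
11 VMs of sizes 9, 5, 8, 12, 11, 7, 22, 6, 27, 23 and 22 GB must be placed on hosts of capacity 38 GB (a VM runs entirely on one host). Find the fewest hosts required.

5

Total = 27 + 23 + 22 + 22 + 12 + 11 + 9 + 8 + 7 + 6 + 5 = 152 GB.
Lower bound: ⌈152/38⌉ = 4 hosts.
A packing using 5 hosts:
  host 1: 27 + 11 = 38
  host 2: 23 + 12 = 35
  host 3: 22 + 9 + 7 = 38
  host 4: 22 + 8 + 6 = 36
  host 5: 5 = 5
No arrangement into 4 hosts stays within capacity, so 5 is optimal.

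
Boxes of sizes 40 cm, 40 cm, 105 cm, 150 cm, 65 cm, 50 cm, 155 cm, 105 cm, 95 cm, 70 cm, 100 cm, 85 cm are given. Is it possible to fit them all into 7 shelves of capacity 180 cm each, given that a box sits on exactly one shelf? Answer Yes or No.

Yes

A valid assignment using 7 shelves:
  shelf 1: 155 = 155
  shelf 2: 150 = 150
  shelf 3: 105 + 70 = 175
  shelf 4: 105 + 65 = 170
  shelf 5: 100 + 50 = 150
  shelf 6: 95 + 85 = 180
  shelf 7: 40 + 40 = 80
Every load is within 180 cm, so 7 shelves suffice.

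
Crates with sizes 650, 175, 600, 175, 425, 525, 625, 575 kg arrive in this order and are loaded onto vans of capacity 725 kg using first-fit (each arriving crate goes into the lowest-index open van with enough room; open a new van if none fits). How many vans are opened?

7

  650 → van 1 (new)  [load 650/725]
  175 → van 2 (new)  [load 175/725]
  600 → van 3 (new)  [load 600/725]
  175 → van 2  [load 350/725]
  425 → van 4 (new)  [load 425/725]
  525 → van 5 (new)  [load 525/725]
  625 → van 6 (new)  [load 625/725]
  575 → van 7 (new)  [load 575/725]
7 vans opened.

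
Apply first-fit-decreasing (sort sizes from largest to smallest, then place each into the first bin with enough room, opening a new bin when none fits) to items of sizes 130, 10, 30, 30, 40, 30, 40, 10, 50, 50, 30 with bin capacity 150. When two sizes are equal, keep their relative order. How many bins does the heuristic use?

Sorted descending: 130, 50, 50, 40, 40, 30, 30, 30, 30, 10, 10.
  130 → bin 1 (new)  [load 130/150]
  50 → bin 2 (new)  [load 50/150]
  50 → bin 2  [load 100/150]
  40 → bin 2  [load 140/150]
  40 → bin 3 (new)  [load 40/150]
  30 → bin 3  [load 70/150]
  30 → bin 3  [load 100/150]
  30 → bin 3  [load 130/150]
  30 → bin 4 (new)  [load 30/150]
  10 → bin 1  [load 140/150]
  10 → bin 1  [load 150/150]
4 bins opened.

4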